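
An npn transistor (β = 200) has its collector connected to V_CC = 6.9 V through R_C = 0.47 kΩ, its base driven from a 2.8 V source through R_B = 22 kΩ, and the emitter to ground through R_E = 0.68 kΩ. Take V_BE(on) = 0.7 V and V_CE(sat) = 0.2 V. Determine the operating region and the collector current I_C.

active; I_C ≈ 2.6 mA

Assume active. Base-emitter loop: I_B = (V_BB − V_BE)/(R_B + (β+1)R_E) = (2.8 − 0.7)/(22 + 201×0.68) = 0.0132 mA.
I_C = β·I_B = 200×0.0132 = 2.65 mA.
V_CE = V_CC − I_C·R_C − I_E·R_E = 6.9 − 2.65×0.47 − 2.66×0.68 = 3.85 V > V_CE(sat), so the active-region assumption holds.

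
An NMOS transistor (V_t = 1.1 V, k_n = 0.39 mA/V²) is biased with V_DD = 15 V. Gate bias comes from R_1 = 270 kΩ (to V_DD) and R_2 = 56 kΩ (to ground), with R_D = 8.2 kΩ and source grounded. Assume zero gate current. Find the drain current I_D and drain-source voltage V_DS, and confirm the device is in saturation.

V_G = V_DD·R_2/(R_1+R_2) = 15×56/326 = 2.58 V. With the source grounded, V_GS = V_G = 2.58 V.
Assume saturation: I_D = (k_n/2)(V_GS − V_t)² = (0.39/2)×(2.58 − 1.1)² = 0.195×1.48² = 0.425 mA.
V_DS = V_DD − I_D·R_D = 15 − 0.425×8.2 = 11.5 V.
Saturation requires V_DS ≥ V_GS − V_t = 1.48 V; 11.5 ≥ 1.48 ✓.

I_D ≈ 0.43 mA, V_DS ≈ 12 V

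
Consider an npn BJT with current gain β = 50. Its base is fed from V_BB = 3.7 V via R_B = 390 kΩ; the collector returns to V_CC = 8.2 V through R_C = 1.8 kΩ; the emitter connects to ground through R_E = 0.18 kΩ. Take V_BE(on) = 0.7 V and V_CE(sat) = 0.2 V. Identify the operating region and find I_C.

active; I_C ≈ 0.38 mA

Assume active. Base-emitter loop: I_B = (V_BB − V_BE)/(R_B + (β+1)R_E) = (3.7 − 0.7)/(390 + 51×0.18) = 0.00752 mA.
I_C = β·I_B = 50×0.00752 = 0.376 mA.
V_CE = V_CC − I_C·R_C − I_E·R_E = 8.2 − 0.376×1.8 − 0.383×0.18 = 7.45 V > V_CE(sat), so the active-region assumption holds.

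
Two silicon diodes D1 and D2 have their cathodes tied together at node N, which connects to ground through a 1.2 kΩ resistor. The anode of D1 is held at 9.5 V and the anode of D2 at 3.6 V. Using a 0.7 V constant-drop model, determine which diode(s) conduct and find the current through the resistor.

Only D1 conducts; I_R ≈ 7.3 mA

Assume both conduct. Then node N would need to be at both 9.5−0.7 = 8.8 V and 3.6−0.7 = 2.9 V, which is impossible.
Assume only D1 conducts: V_N = 9.5 − 0.7 = 8.8 V, so I_R = 8.8/1.2 = 7.33 mA.
Check D2: its anode-to-cathode voltage is 3.6 − 8.8 = -5.2 V < 0.7 V, so it is off. The assumption is consistent.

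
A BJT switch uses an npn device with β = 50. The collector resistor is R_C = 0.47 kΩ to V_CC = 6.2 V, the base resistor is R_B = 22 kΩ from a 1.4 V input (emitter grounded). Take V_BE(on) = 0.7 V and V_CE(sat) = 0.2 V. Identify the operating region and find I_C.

Assume active. Base-emitter loop: I_B = (V_BB − V_BE)/R_B = (1.4 − 0.7)/22 = 0.0318 mA.
I_C = β·I_B = 50×0.0318 = 1.59 mA.
V_CE = V_CC − I_C·R_C = 6.2 − 1.59×0.47 = 5.45 V > V_CE(sat), so the active-region assumption holds.

active; I_C ≈ 1.6 mA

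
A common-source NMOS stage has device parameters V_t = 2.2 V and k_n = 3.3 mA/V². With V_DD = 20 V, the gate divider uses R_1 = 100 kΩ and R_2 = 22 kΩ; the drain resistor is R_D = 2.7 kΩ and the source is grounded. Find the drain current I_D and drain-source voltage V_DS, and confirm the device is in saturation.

V_G = V_DD·R_2/(R_1+R_2) = 20×22/122 = 3.61 V. With the source grounded, V_GS = V_G = 3.61 V.
Assume saturation: I_D = (k_n/2)(V_GS − V_t)² = (3.3/2)×(3.61 − 2.2)² = 1.65×1.41² = 3.26 mA.
V_DS = V_DD − I_D·R_D = 20 − 3.26×2.7 = 11.2 V.
Saturation requires V_DS ≥ V_GS − V_t = 1.41 V; 11.2 ≥ 1.41 ✓.

I_D ≈ 3.3 mA, V_DS ≈ 11 V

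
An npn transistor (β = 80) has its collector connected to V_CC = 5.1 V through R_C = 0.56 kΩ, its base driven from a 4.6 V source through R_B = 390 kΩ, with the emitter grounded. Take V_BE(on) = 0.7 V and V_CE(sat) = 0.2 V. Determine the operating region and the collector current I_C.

Assume active. Base-emitter loop: I_B = (V_BB − V_BE)/R_B = (4.6 − 0.7)/390 = 0.01 mA.
I_C = β·I_B = 80×0.01 = 0.8 mA.
V_CE = V_CC − I_C·R_C = 5.1 − 0.8×0.56 = 4.65 V > V_CE(sat), so the active-region assumption holds.

active; I_C ≈ 0.8 mA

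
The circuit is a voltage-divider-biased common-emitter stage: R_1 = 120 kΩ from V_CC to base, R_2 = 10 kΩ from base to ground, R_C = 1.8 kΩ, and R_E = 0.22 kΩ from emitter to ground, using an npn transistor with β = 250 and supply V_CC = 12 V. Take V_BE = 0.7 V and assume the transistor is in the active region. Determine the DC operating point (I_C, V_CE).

Thevenize the base divider: V_Th = V_CC·R_2/(R_1+R_2) = 12×10/130 = 0.923 V, R_Th = R_1‖R_2 = 9.23 kΩ.
Base-emitter loop: V_Th = I_B·R_Th + V_BE + (β+1)I_B·R_E, so I_B = (0.923 − 0.7) / (9.23 + 251×0.22) = 0.00346 mA.
I_C = β·I_B = 250×0.00346 = 0.865 mA, and I_E = (β+1)I_B = 0.869 mA.
V_CE = V_CC − I_C·R_C − I_E·R_E = 12 − 0.865×1.8 − 0.869×0.22 = 10.3 V.
V_CE = 10.3 V > 0.2 V confirms active-region operation.

I_C ≈ 0.87 mA, V_CE ≈ 10 V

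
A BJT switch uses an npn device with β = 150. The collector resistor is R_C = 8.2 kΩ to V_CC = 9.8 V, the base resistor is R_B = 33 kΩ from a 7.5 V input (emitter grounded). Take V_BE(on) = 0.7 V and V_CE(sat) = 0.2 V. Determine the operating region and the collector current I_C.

saturation; I_C ≈ 1.2 mA

Assume active: I_B = (7.5 − 0.7)/33 = 0.206 mA, giving I_C = β·I_B = 30.9 mA.
But then V_CE = 9.8 − 30.9×8.2 = -244 V < V_CE(sat) = 0.2 V — impossible in the active region.
So the transistor is saturated. With V_CE = 0.2 V, I_C = (V_CC − 0.2)/R_C = 9.6/8.2 = 1.17 mA.
Check: β·I_B = 30.9 mA > I_C = 1.17 mA, confirming saturation.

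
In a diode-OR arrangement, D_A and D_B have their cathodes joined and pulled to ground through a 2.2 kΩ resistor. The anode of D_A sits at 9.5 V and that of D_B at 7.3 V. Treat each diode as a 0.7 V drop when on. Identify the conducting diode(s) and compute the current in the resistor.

Only D_A conducts; I_R ≈ 4 mA

Assume both conduct. Then node N would need to be at both 9.5−0.7 = 8.8 V and 7.3−0.7 = 6.6 V, which is impossible.
Assume only D_A conducts: V_N = 9.5 − 0.7 = 8.8 V, so I_R = 8.8/2.2 = 4 mA.
Check D_B: its anode-to-cathode voltage is 7.3 − 8.8 = -1.5 V < 0.7 V, so it is off. The assumption is consistent.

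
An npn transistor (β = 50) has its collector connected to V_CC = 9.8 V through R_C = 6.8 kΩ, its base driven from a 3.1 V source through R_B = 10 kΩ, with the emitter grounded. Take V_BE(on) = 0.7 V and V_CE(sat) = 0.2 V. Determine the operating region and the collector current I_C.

saturation; I_C ≈ 1.4 mA

Assume active: I_B = (3.1 − 0.7)/10 = 0.24 mA, giving I_C = β·I_B = 12 mA.
But then V_CE = 9.8 − 12×6.8 = -71.8 V < V_CE(sat) = 0.2 V — impossible in the active region.
So the transistor is saturated. With V_CE = 0.2 V, I_C = (V_CC − 0.2)/R_C = 9.6/6.8 = 1.41 mA.
Check: β·I_B = 12 mA > I_C = 1.41 mA, confirming saturation.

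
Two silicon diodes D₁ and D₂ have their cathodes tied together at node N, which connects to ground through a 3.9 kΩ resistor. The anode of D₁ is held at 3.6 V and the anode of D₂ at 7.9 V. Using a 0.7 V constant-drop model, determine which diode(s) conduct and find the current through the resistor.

Only D₂ conducts; I_R ≈ 1.8 mA

Assume both conduct. Then node N would need to be at both 3.6−0.7 = 2.9 V and 7.9−0.7 = 7.2 V, which is impossible.
Assume only D₂ conducts: V_N = 7.9 − 0.7 = 7.2 V, so I_R = 7.2/3.9 = 1.85 mA.
Check D₁: its anode-to-cathode voltage is 3.6 − 7.2 = -3.6 V < 0.7 V, so it is off. The assumption is consistent.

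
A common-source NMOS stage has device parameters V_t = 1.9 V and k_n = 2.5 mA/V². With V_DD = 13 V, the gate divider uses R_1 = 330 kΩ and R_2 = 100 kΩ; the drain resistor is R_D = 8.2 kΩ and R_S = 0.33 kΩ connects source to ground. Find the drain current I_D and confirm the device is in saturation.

I_D ≈ 0.87 mA

V_G = V_DD·R_2/(R_1+R_2) = 13×100/430 = 3.02 V.
Assume saturation: I_D = (k_n/2)(V_GS − V_t)² with V_GS = V_G − I_D·R_S = 3.02 − 0.33·I_D.
Substituting gives 0.136·I_D² − 1.93·I_D + 1.58 = 0, with roots I_D = 0.872 or 13.3 mA.
The root I_D = 13.3 mA gives V_GS = -1.36 V ≤ V_t, so take I_D = 0.872 mA.
Then V_GS = 2.74 V and V_DS = V_DD − I_D(R_D+R_S) = 13 − 0.872×8.53 = 5.56 V.
Saturation requires V_DS ≥ V_GS − V_t = 0.835 V; 5.56 ≥ 0.835 ✓.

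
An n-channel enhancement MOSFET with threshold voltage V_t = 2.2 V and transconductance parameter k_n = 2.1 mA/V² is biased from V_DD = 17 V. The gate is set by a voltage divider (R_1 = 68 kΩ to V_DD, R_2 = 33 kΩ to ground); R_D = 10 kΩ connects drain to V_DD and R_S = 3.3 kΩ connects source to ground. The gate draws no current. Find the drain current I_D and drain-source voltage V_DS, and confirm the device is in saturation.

I_D ≈ 0.76 mA, V_DS ≈ 6.9 V

V_G = V_DD·R_2/(R_1+R_2) = 17×33/101 = 5.55 V.
Assume saturation: I_D = (k_n/2)(V_GS − V_t)² with V_GS = V_G − I_D·R_S = 5.55 − 3.3·I_D.
Substituting gives 11.4·I_D² − 24.2·I_D + 11.8 = 0, with roots I_D = 0.759 or 1.36 mA.
The root I_D = 1.36 mA gives V_GS = 1.06 V ≤ V_t, so take I_D = 0.759 mA.
Then V_GS = 3.05 V and V_DS = V_DD − I_D(R_D+R_S) = 17 − 0.759×13.3 = 6.91 V.
Saturation requires V_DS ≥ V_GS − V_t = 0.85 V; 6.91 ≥ 0.85 ✓.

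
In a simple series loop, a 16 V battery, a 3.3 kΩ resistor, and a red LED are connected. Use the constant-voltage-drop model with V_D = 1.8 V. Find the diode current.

I ≈ 4.3 mA

KVL around the loop: 16 = V_D + I·R = 1.8 + I × 3.3 kΩ.
So I = (16 − 1.8) / 3.3 kΩ = 14.2 / 3.3 = 4.3 mA.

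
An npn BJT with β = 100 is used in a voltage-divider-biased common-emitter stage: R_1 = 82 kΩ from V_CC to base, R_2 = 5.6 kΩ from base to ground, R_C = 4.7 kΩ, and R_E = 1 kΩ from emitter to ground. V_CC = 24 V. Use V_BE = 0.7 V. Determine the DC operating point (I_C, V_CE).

Thevenize the base divider: V_Th = V_CC·R_2/(R_1+R_2) = 24×5.6/87.6 = 1.53 V, R_Th = R_1‖R_2 = 5.24 kΩ.
Base-emitter loop: V_Th = I_B·R_Th + V_BE + (β+1)I_B·R_E, so I_B = (1.53 − 0.7) / (5.24 + 101×1) = 0.00785 mA.
I_C = β·I_B = 100×0.00785 = 0.785 mA, and I_E = (β+1)I_B = 0.793 mA.
V_CE = V_CC − I_C·R_C − I_E·R_E = 24 − 0.785×4.7 − 0.793×1 = 19.5 V.
V_CE = 19.5 V > 0.2 V confirms active-region operation.

I_C ≈ 0.79 mA, V_CE ≈ 20 V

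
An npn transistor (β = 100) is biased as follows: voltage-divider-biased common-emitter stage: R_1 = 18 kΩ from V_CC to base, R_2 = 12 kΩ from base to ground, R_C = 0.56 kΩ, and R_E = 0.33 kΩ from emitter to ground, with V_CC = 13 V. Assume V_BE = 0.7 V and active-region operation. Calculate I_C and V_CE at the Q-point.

Thevenize the base divider: V_Th = V_CC·R_2/(R_1+R_2) = 13×12/30 = 5.2 V, R_Th = R_1‖R_2 = 7.2 kΩ.
Base-emitter loop: V_Th = I_B·R_Th + V_BE + (β+1)I_B·R_E, so I_B = (5.2 − 0.7) / (7.2 + 101×0.33) = 0.111 mA.
I_C = β·I_B = 100×0.111 = 11.1 mA, and I_E = (β+1)I_B = 11.2 mA.
V_CE = V_CC − I_C·R_C − I_E·R_E = 13 − 11.1×0.56 − 11.2×0.33 = 3.08 V.
V_CE = 3.08 V > 0.2 V confirms active-region operation.

I_C ≈ 11 mA, V_CE ≈ 3.1 V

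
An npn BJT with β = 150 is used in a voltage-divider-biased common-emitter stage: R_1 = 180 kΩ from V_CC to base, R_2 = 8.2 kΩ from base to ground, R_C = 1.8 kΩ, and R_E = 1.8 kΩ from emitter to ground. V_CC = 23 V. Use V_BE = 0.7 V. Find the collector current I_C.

I_C ≈ 0.16 mA

Thevenize the base divider: V_Th = V_CC·R_2/(R_1+R_2) = 23×8.2/188 = 1 V, R_Th = R_1‖R_2 = 7.84 kΩ.
Base-emitter loop: V_Th = I_B·R_Th + V_BE + (β+1)I_B·R_E, so I_B = (1 − 0.7) / (7.84 + 151×1.8) = 0.00108 mA.
I_C = β·I_B = 150×0.00108 = 0.162 mA, and I_E = (β+1)I_B = 0.163 mA.
V_CE = V_CC − I_C·R_C − I_E·R_E = 23 − 0.162×1.8 − 0.163×1.8 = 22.4 V.
V_CE = 22.4 V > 0.2 V confirms active-region operation.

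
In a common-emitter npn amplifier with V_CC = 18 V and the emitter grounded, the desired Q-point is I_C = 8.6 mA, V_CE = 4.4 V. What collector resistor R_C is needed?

R_C ≈ 1.6 kΩ

Collector loop: V_CC = I_C·R_C + V_CE.
R_C = (V_CC − V_CE)/I_C = (18 − 4.4)/8.6 = 1.58 kΩ.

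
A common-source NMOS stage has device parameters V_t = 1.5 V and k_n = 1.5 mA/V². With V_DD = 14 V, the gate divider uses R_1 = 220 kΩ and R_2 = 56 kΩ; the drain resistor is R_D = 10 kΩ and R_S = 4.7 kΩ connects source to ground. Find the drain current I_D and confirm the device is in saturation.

V_G = V_DD·R_2/(R_1+R_2) = 14×56/276 = 2.84 V.
Assume saturation: I_D = (k_n/2)(V_GS − V_t)² with V_GS = V_G − I_D·R_S = 2.84 − 4.7·I_D.
Substituting gives 16.6·I_D² − 10.5·I_D + 1.35 = 0, with roots I_D = 0.181 or 0.45 mA.
The root I_D = 0.45 mA gives V_GS = 0.725 V ≤ V_t, so take I_D = 0.181 mA.
Then V_GS = 1.99 V and V_DS = V_DD − I_D(R_D+R_S) = 14 − 0.181×14.7 = 11.3 V.
Saturation requires V_DS ≥ V_GS − V_t = 0.491 V; 11.3 ≥ 0.491 ✓.

I_D ≈ 0.18 mA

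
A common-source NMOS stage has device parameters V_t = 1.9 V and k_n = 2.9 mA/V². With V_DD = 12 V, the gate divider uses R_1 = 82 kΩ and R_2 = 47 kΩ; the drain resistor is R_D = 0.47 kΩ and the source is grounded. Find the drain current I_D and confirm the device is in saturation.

I_D ≈ 8.9 mA

V_G = V_DD·R_2/(R_1+R_2) = 12×47/129 = 4.37 V. With the source grounded, V_GS = V_G = 4.37 V.
Assume saturation: I_D = (k_n/2)(V_GS − V_t)² = (2.9/2)×(4.37 − 1.9)² = 1.45×2.47² = 8.86 mA.
V_DS = V_DD − I_D·R_D = 12 − 8.86×0.47 = 7.84 V.
Saturation requires V_DS ≥ V_GS − V_t = 2.47 V; 7.84 ≥ 2.47 ✓.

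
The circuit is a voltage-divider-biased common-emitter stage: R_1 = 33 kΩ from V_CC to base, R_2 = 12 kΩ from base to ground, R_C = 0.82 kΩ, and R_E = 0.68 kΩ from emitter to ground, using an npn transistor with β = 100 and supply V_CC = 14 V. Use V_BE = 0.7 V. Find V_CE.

Thevenize the base divider: V_Th = V_CC·R_2/(R_1+R_2) = 14×12/45 = 3.73 V, R_Th = R_1‖R_2 = 8.8 kΩ.
Base-emitter loop: V_Th = I_B·R_Th + V_BE + (β+1)I_B·R_E, so I_B = (3.73 − 0.7) / (8.8 + 101×0.68) = 0.0391 mA.
I_C = β·I_B = 100×0.0391 = 3.91 mA, and I_E = (β+1)I_B = 3.95 mA.
V_CE = V_CC − I_C·R_C − I_E·R_E = 14 − 3.91×0.82 − 3.95×0.68 = 8.1 V.
V_CE = 8.1 V > 0.2 V confirms active-region operation.

V_CE ≈ 8.1 V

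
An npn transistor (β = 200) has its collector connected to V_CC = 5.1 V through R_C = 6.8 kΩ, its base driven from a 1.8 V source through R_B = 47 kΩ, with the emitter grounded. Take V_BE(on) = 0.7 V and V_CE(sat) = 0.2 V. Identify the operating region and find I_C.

saturation; I_C ≈ 0.72 mA

Assume active: I_B = (1.8 − 0.7)/47 = 0.0234 mA, giving I_C = β·I_B = 4.68 mA.
But then V_CE = 5.1 − 4.68×6.8 = -26.7 V < V_CE(sat) = 0.2 V — impossible in the active region.
So the transistor is saturated. With V_CE = 0.2 V, I_C = (V_CC − 0.2)/R_C = 4.9/6.8 = 0.721 mA.
Check: β·I_B = 4.68 mA > I_C = 0.721 mA, confirming saturation.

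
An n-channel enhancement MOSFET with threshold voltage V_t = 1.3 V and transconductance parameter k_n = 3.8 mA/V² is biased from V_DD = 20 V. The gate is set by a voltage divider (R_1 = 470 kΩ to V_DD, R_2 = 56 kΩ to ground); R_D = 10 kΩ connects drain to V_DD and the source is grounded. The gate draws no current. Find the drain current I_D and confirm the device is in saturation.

V_G = V_DD·R_2/(R_1+R_2) = 20×56/526 = 2.13 V. With the source grounded, V_GS = V_G = 2.13 V.
Assume saturation: I_D = (k_n/2)(V_GS − V_t)² = (3.8/2)×(2.13 − 1.3)² = 1.9×0.829² = 1.31 mA.
V_DS = V_DD − I_D·R_D = 20 − 1.31×10 = 6.93 V.
Saturation requires V_DS ≥ V_GS − V_t = 0.829 V; 6.93 ≥ 0.829 ✓.

I_D ≈ 1.3 mA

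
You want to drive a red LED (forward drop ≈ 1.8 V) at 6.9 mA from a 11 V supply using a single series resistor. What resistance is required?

R ≈ 1.3 kΩ

The resistor drops V_S − V_D = 11 − 1.8 = 9.2 V at 6.9 mA.
R = 9.2 V / 6.9 mA = 1.33 kΩ.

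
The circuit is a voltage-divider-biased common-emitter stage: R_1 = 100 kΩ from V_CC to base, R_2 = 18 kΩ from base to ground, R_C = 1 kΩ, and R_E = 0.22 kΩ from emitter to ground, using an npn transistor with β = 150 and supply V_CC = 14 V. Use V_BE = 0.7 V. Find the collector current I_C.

I_C ≈ 4.4 mA

Thevenize the base divider: V_Th = V_CC·R_2/(R_1+R_2) = 14×18/118 = 2.14 V, R_Th = R_1‖R_2 = 15.3 kΩ.
Base-emitter loop: V_Th = I_B·R_Th + V_BE + (β+1)I_B·R_E, so I_B = (2.14 − 0.7) / (15.3 + 151×0.22) = 0.0296 mA.
I_C = β·I_B = 150×0.0296 = 4.44 mA, and I_E = (β+1)I_B = 4.47 mA.
V_CE = V_CC − I_C·R_C − I_E·R_E = 14 − 4.44×1 − 4.47×0.22 = 8.57 V.
V_CE = 8.57 V > 0.2 V confirms active-region operation.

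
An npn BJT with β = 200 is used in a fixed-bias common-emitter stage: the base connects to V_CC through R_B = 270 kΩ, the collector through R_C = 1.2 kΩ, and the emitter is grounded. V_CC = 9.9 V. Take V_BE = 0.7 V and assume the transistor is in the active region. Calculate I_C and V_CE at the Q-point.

I_C ≈ 6.8 mA, V_CE ≈ 1.7 V

Base loop: V_CC = I_B·R_B + V_BE, so I_B = (9.9 − 0.7)/270 kΩ = 0.0341 mA.
In the active region I_C = β·I_B = 200 × 0.0341 = 6.81 mA.
Collector loop: V_CE = V_CC − I_C·R_C = 9.9 − 6.81×1.2 = 1.72 V.
Since V_CE = 1.72 V > V_CE(sat) ≈ 0.2 V, the transistor is in the active region as assumed.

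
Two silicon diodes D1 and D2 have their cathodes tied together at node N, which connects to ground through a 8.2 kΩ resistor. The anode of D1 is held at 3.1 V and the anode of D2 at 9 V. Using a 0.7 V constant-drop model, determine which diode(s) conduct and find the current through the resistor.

Assume both conduct. Then node N would need to be at both 3.1−0.7 = 2.4 V and 9−0.7 = 8.3 V, which is impossible.
Assume only D2 conducts: V_N = 9 − 0.7 = 8.3 V, so I_R = 8.3/8.2 = 1.01 mA.
Check D1: its anode-to-cathode voltage is 3.1 − 8.3 = -5.2 V < 0.7 V, so it is off. The assumption is consistent.

Only D2 conducts; I_R ≈ 1 mA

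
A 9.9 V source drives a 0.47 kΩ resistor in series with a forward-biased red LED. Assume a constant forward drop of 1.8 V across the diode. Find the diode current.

I ≈ 17 mA

KVL around the loop: 9.9 = V_D + I·R = 1.8 + I × 0.47 kΩ.
So I = (9.9 − 1.8) / 0.47 kΩ = 8.1 / 0.47 = 17.2 mA.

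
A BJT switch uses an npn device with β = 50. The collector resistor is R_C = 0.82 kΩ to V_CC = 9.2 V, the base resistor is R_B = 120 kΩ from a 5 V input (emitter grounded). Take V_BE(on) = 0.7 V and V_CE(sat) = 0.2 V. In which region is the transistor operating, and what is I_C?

Assume active. Base-emitter loop: I_B = (V_BB − V_BE)/R_B = (5 − 0.7)/120 = 0.0358 mA.
I_C = β·I_B = 50×0.0358 = 1.79 mA.
V_CE = V_CC − I_C·R_C = 9.2 − 1.79×0.82 = 7.73 V > V_CE(sat), so the active-region assumption holds.

active; I_C ≈ 1.8 mA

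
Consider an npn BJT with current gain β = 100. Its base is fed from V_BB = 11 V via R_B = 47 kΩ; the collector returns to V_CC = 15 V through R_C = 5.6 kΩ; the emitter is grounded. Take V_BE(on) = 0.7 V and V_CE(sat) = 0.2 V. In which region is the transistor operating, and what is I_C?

Assume active: I_B = (11 − 0.7)/47 = 0.219 mA, giving I_C = β·I_B = 21.9 mA.
But then V_CE = 15 − 21.9×5.6 = -108 V < V_CE(sat) = 0.2 V — impossible in the active region.
So the transistor is saturated. With V_CE = 0.2 V, I_C = (V_CC − 0.2)/R_C = 14.8/5.6 = 2.64 mA.
Check: β·I_B = 21.9 mA > I_C = 2.64 mA, confirming saturation.

saturation; I_C ≈ 2.6 mA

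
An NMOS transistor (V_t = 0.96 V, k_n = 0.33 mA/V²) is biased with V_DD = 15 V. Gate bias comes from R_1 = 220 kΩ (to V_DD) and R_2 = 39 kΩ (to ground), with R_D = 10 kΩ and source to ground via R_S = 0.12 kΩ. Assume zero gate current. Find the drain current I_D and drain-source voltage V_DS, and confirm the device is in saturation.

I_D ≈ 0.26 mA, V_DS ≈ 12 V

V_G = V_DD·R_2/(R_1+R_2) = 15×39/259 = 2.26 V.
Assume saturation: I_D = (k_n/2)(V_GS − V_t)² with V_GS = V_G − I_D·R_S = 2.26 − 0.12·I_D.
Substituting gives 0.00238·I_D² − 1.05·I_D + 0.278 = 0, with roots I_D = 0.265 or 442 mA.
The root I_D = 442 mA gives V_GS = -50.8 V ≤ V_t, so take I_D = 0.265 mA.
Then V_GS = 2.23 V and V_DS = V_DD − I_D(R_D+R_S) = 15 − 0.265×10.1 = 12.3 V.
Saturation requires V_DS ≥ V_GS − V_t = 1.27 V; 12.3 ≥ 1.27 ✓.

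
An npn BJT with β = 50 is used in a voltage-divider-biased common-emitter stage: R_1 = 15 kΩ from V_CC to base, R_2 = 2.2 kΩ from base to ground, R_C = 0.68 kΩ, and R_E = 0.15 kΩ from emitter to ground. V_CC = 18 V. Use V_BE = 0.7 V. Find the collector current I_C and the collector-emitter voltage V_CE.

Thevenize the base divider: V_Th = V_CC·R_2/(R_1+R_2) = 18×2.2/17.2 = 2.3 V, R_Th = R_1‖R_2 = 1.92 kΩ.
Base-emitter loop: V_Th = I_B·R_Th + V_BE + (β+1)I_B·R_E, so I_B = (2.3 − 0.7) / (1.92 + 51×0.15) = 0.167 mA.
I_C = β·I_B = 50×0.167 = 8.37 mA, and I_E = (β+1)I_B = 8.54 mA.
V_CE = V_CC − I_C·R_C − I_E·R_E = 18 − 8.37×0.68 − 8.54×0.15 = 11 V.
V_CE = 11 V > 0.2 V confirms active-region operation.

I_C ≈ 8.4 mA, V_CE ≈ 11 V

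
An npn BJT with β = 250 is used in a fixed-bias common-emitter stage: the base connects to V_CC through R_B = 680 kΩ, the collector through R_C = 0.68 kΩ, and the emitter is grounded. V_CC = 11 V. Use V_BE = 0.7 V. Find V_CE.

Base loop: V_CC = I_B·R_B + V_BE, so I_B = (11 − 0.7)/680 kΩ = 0.0151 mA.
In the active region I_C = β·I_B = 250 × 0.0151 = 3.79 mA.
Collector loop: V_CE = V_CC − I_C·R_C = 11 − 3.79×0.68 = 8.43 V.
Since V_CE = 8.43 V > V_CE(sat) ≈ 0.2 V, the transistor is in the active region as assumed.

V_CE ≈ 8.4 V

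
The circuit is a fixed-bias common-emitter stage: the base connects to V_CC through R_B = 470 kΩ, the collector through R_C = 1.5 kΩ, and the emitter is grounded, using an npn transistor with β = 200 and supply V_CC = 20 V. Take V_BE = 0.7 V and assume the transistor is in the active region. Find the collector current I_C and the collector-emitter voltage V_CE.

I_C ≈ 8.2 mA, V_CE ≈ 7.7 V

Base loop: V_CC = I_B·R_B + V_BE, so I_B = (20 − 0.7)/470 kΩ = 0.0411 mA.
In the active region I_C = β·I_B = 200 × 0.0411 = 8.21 mA.
Collector loop: V_CE = V_CC − I_C·R_C = 20 − 8.21×1.5 = 7.68 V.
Since V_CE = 7.68 V > V_CE(sat) ≈ 0.2 V, the transistor is in the active region as assumed.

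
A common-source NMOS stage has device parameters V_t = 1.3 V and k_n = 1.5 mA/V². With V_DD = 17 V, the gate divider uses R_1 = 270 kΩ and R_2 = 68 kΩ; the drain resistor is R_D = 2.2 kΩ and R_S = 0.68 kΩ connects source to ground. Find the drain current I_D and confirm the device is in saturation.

I_D ≈ 1.2 mA

V_G = V_DD·R_2/(R_1+R_2) = 17×68/338 = 3.42 V.
Assume saturation: I_D = (k_n/2)(V_GS − V_t)² with V_GS = V_G − I_D·R_S = 3.42 − 0.68·I_D.
Substituting gives 0.347·I_D² − 3.16·I_D + 3.37 = 0, with roots I_D = 1.23 or 7.89 mA.
The root I_D = 7.89 mA gives V_GS = -1.94 V ≤ V_t, so take I_D = 1.23 mA.
Then V_GS = 2.58 V and V_DS = V_DD − I_D(R_D+R_S) = 17 − 1.23×2.88 = 13.5 V.
Saturation requires V_DS ≥ V_GS − V_t = 1.28 V; 13.5 ≥ 1.28 ✓.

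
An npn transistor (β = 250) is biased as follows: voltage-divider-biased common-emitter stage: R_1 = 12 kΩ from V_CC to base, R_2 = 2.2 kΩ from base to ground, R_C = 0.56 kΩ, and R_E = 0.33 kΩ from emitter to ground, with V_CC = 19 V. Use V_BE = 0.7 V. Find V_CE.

Thevenize the base divider: V_Th = V_CC·R_2/(R_1+R_2) = 19×2.2/14.2 = 2.94 V, R_Th = R_1‖R_2 = 1.86 kΩ.
Base-emitter loop: V_Th = I_B·R_Th + V_BE + (β+1)I_B·R_E, so I_B = (2.94 − 0.7) / (1.86 + 251×0.33) = 0.0265 mA.
I_C = β·I_B = 250×0.0265 = 6.62 mA, and I_E = (β+1)I_B = 6.65 mA.
V_CE = V_CC − I_C·R_C − I_E·R_E = 19 − 6.62×0.56 − 6.65×0.33 = 13.1 V.
V_CE = 13.1 V > 0.2 V confirms active-region operation.

V_CE ≈ 13 V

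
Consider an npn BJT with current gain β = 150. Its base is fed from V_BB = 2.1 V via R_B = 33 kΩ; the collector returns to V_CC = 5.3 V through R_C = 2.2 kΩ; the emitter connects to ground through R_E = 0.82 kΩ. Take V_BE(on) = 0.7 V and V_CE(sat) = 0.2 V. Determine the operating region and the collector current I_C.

Assume active. Base-emitter loop: I_B = (V_BB − V_BE)/(R_B + (β+1)R_E) = (2.1 − 0.7)/(33 + 151×0.82) = 0.00893 mA.
I_C = β·I_B = 150×0.00893 = 1.34 mA.
V_CE = V_CC − I_C·R_C − I_E·R_E = 5.3 − 1.34×2.2 − 1.35×0.82 = 1.25 V > V_CE(sat), so the active-region assumption holds.

active; I_C ≈ 1.3 mA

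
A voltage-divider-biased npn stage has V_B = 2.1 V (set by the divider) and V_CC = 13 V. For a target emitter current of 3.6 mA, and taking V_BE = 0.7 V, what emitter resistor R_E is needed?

R_E ≈ 0.39 kΩ

V_E = V_B − V_BE = 2.1 − 0.7 = 1.4 V.
R_E = V_E / I_E = 1.4 / 3.6 = 0.389 kΩ.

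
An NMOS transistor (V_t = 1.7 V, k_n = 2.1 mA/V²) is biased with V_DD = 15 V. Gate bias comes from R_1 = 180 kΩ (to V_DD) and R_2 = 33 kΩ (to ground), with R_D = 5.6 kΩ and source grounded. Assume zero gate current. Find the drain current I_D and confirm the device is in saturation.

I_D ≈ 0.41 mA

V_G = V_DD·R_2/(R_1+R_2) = 15×33/213 = 2.32 V. With the source grounded, V_GS = V_G = 2.32 V.
Assume saturation: I_D = (k_n/2)(V_GS − V_t)² = (2.1/2)×(2.32 − 1.7)² = 1.05×0.624² = 0.409 mA.
V_DS = V_DD − I_D·R_D = 15 − 0.409×5.6 = 12.7 V.
Saturation requires V_DS ≥ V_GS − V_t = 0.624 V; 12.7 ≥ 0.624 ✓.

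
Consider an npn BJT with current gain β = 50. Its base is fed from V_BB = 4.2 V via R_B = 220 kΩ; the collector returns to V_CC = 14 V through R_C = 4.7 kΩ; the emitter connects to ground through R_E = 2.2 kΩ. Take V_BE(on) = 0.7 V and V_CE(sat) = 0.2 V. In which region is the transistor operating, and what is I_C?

Assume active. Base-emitter loop: I_B = (V_BB − V_BE)/(R_B + (β+1)R_E) = (4.2 − 0.7)/(220 + 51×2.2) = 0.0105 mA.
I_C = β·I_B = 50×0.0105 = 0.527 mA.
V_CE = V_CC − I_C·R_C − I_E·R_E = 14 − 0.527×4.7 − 0.537×2.2 = 10.3 V > V_CE(sat), so the active-region assumption holds.

active; I_C ≈ 0.53 mA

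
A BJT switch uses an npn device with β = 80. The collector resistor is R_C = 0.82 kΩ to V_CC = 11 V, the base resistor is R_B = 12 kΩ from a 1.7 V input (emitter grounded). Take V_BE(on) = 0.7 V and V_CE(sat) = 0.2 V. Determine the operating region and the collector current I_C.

active; I_C ≈ 6.7 mA

Assume active. Base-emitter loop: I_B = (V_BB − V_BE)/R_B = (1.7 − 0.7)/12 = 0.0833 mA.
I_C = β·I_B = 80×0.0833 = 6.67 mA.
V_CE = V_CC − I_C·R_C = 11 − 6.67×0.82 = 5.53 V > V_CE(sat), so the active-region assumption holds.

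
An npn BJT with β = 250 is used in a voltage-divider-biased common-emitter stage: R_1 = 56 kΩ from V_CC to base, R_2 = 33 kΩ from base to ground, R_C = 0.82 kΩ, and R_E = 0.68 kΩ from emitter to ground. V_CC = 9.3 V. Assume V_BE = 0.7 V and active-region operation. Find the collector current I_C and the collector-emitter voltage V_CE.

I_C ≈ 3.6 mA, V_CE ≈ 3.9 V

Thevenize the base divider: V_Th = V_CC·R_2/(R_1+R_2) = 9.3×33/89 = 3.45 V, R_Th = R_1‖R_2 = 20.8 kΩ.
Base-emitter loop: V_Th = I_B·R_Th + V_BE + (β+1)I_B·R_E, so I_B = (3.45 − 0.7) / (20.8 + 251×0.68) = 0.0144 mA.
I_C = β·I_B = 250×0.0144 = 3.59 mA, and I_E = (β+1)I_B = 3.6 mA.
V_CE = V_CC − I_C·R_C − I_E·R_E = 9.3 − 3.59×0.82 − 3.6×0.68 = 3.91 V.
V_CE = 3.91 V > 0.2 V confirms active-region operation.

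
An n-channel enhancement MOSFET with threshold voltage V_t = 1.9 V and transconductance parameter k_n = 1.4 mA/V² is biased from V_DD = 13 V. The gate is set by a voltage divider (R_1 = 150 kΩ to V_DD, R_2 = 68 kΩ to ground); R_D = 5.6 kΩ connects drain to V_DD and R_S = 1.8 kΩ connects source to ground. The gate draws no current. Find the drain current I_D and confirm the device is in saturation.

V_G = V_DD·R_2/(R_1+R_2) = 13×68/218 = 4.06 V.
Assume saturation: I_D = (k_n/2)(V_GS − V_t)² with V_GS = V_G − I_D·R_S = 4.06 − 1.8·I_D.
Substituting gives 2.27·I_D² − 6.43·I_D + 3.25 = 0, with roots I_D = 0.658 or 2.18 mA.
The root I_D = 2.18 mA gives V_GS = 0.136 V ≤ V_t, so take I_D = 0.658 mA.
Then V_GS = 2.87 V and V_DS = V_DD − I_D(R_D+R_S) = 13 − 0.658×7.4 = 8.13 V.
Saturation requires V_DS ≥ V_GS − V_t = 0.97 V; 8.13 ≥ 0.97 ✓.

I_D ≈ 0.66 mA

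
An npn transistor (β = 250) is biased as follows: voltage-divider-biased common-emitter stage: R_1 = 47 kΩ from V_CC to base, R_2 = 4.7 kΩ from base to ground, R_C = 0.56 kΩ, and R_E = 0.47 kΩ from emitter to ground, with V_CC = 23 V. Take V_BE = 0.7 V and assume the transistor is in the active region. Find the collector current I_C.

I_C ≈ 2.8 mA

Thevenize the base divider: V_Th = V_CC·R_2/(R_1+R_2) = 23×4.7/51.7 = 2.09 V, R_Th = R_1‖R_2 = 4.27 kΩ.
Base-emitter loop: V_Th = I_B·R_Th + V_BE + (β+1)I_B·R_E, so I_B = (2.09 − 0.7) / (4.27 + 251×0.47) = 0.0114 mA.
I_C = β·I_B = 250×0.0114 = 2.84 mA, and I_E = (β+1)I_B = 2.86 mA.
V_CE = V_CC − I_C·R_C − I_E·R_E = 23 − 2.84×0.56 − 2.86×0.47 = 20.1 V.
V_CE = 20.1 V > 0.2 V confirms active-region operation.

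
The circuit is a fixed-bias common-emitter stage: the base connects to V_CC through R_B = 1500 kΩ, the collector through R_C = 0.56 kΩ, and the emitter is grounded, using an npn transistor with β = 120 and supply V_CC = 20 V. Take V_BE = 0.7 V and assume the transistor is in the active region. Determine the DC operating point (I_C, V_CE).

I_C ≈ 1.5 mA, V_CE ≈ 19 V

Base loop: V_CC = I_B·R_B + V_BE, so I_B = (20 − 0.7)/1500 kΩ = 0.0129 mA.
In the active region I_C = β·I_B = 120 × 0.0129 = 1.54 mA.
Collector loop: V_CE = V_CC − I_C·R_C = 20 − 1.54×0.56 = 19.1 V.
Since V_CE = 19.1 V > V_CE(sat) ≈ 0.2 V, the transistor is in the active region as assumed.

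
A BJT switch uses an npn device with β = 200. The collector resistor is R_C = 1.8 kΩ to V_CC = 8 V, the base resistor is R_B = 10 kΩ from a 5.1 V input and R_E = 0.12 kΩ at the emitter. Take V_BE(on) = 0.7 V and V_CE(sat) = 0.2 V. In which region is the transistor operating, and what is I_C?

saturation; I_C ≈ 4 mA

Assume active: I_B = (5.1 − 0.7)/(10 + 201×0.12) = 0.129 mA, I_C = β·I_B = 25.8 mA.
Then V_CE = 8 − 25.8×1.8 − 25.9×0.12 = -41.5 V < 0.2 V — the active assumption fails.
Re-solve with V_CE = 0.2 V. KCL at the emitter: V_E/R_E = (V_BB−0.7−V_E)/R_B + (V_CC−0.2−V_E)/R_C, giving V_E = 0.531 V.
I_C = (V_CC − 0.2 − V_E)/R_C = (7.8 − 0.531)/1.8 = 4.04 mA.
Check: I_B = (4.4 − 0.531)/10 = 0.387 mA, and β·I_B = 77.4 mA > I_C, confirming saturation.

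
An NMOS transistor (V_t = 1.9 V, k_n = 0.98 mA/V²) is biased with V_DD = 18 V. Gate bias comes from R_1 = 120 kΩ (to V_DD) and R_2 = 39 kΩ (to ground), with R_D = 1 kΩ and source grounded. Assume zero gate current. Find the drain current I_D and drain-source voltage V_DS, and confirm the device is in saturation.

I_D ≈ 3.1 mA, V_DS ≈ 15 V

V_G = V_DD·R_2/(R_1+R_2) = 18×39/159 = 4.42 V. With the source grounded, V_GS = V_G = 4.42 V.
Assume saturation: I_D = (k_n/2)(V_GS − V_t)² = (0.98/2)×(4.42 − 1.9)² = 0.49×2.52² = 3.1 mA.
V_DS = V_DD − I_D·R_D = 18 − 3.1×1 = 14.9 V.
Saturation requires V_DS ≥ V_GS − V_t = 2.52 V; 14.9 ≥ 2.52 ✓.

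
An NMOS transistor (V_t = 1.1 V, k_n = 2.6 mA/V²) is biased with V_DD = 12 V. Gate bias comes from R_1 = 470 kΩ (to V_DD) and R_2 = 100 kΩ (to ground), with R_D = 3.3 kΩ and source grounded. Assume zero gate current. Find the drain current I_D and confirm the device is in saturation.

I_D ≈ 1.3 mA

V_G = V_DD·R_2/(R_1+R_2) = 12×100/570 = 2.11 V. With the source grounded, V_GS = V_G = 2.11 V.
Assume saturation: I_D = (k_n/2)(V_GS − V_t)² = (2.6/2)×(2.11 − 1.1)² = 1.3×1.01² = 1.31 mA.
V_DS = V_DD − I_D·R_D = 12 − 1.31×3.3 = 7.66 V.
Saturation requires V_DS ≥ V_GS − V_t = 1.01 V; 7.66 ≥ 1.01 ✓.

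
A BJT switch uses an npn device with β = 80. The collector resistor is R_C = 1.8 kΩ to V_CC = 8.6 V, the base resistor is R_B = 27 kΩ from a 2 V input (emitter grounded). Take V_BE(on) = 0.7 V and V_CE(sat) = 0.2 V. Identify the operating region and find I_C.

active; I_C ≈ 3.9 mA

Assume active. Base-emitter loop: I_B = (V_BB − V_BE)/R_B = (2 − 0.7)/27 = 0.0481 mA.
I_C = β·I_B = 80×0.0481 = 3.85 mA.
V_CE = V_CC − I_C·R_C = 8.6 − 3.85×1.8 = 1.67 V > V_CE(sat), so the active-region assumption holds.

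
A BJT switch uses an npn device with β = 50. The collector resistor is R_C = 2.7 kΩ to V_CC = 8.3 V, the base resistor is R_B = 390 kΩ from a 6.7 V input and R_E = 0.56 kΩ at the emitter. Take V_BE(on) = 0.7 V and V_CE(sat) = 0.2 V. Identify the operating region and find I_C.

active; I_C ≈ 0.72 mA

Assume active. Base-emitter loop: I_B = (V_BB − V_BE)/(R_B + (β+1)R_E) = (6.7 − 0.7)/(390 + 51×0.56) = 0.0143 mA.
I_C = β·I_B = 50×0.0143 = 0.717 mA.
V_CE = V_CC − I_C·R_C − I_E·R_E = 8.3 − 0.717×2.7 − 0.731×0.56 = 5.96 V > V_CE(sat), so the active-region assumption holds.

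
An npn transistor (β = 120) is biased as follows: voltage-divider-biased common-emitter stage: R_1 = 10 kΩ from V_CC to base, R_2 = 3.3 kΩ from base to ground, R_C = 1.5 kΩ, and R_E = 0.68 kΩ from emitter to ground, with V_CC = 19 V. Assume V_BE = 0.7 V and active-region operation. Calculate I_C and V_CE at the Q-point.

Thevenize the base divider: V_Th = V_CC·R_2/(R_1+R_2) = 19×3.3/13.3 = 4.71 V, R_Th = R_1‖R_2 = 2.48 kΩ.
Base-emitter loop: V_Th = I_B·R_Th + V_BE + (β+1)I_B·R_E, so I_B = (4.71 − 0.7) / (2.48 + 121×0.68) = 0.0474 mA.
I_C = β·I_B = 120×0.0474 = 5.68 mA, and I_E = (β+1)I_B = 5.73 mA.
V_CE = V_CC − I_C·R_C − I_E·R_E = 19 − 5.68×1.5 − 5.73×0.68 = 6.58 V.
V_CE = 6.58 V > 0.2 V confirms active-region operation.

I_C ≈ 5.7 mA, V_CE ≈ 6.6 V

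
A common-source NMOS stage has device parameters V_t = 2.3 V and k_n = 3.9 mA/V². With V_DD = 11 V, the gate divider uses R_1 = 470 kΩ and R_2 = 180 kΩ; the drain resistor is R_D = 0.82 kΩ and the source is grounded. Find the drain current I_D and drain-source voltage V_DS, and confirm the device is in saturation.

V_G = V_DD·R_2/(R_1+R_2) = 11×180/650 = 3.05 V. With the source grounded, V_GS = V_G = 3.05 V.
Assume saturation: I_D = (k_n/2)(V_GS − V_t)² = (3.9/2)×(3.05 − 2.3)² = 1.95×0.746² = 1.09 mA.
V_DS = V_DD − I_D·R_D = 11 − 1.09×0.82 = 10.1 V.
Saturation requires V_DS ≥ V_GS − V_t = 0.746 V; 10.1 ≥ 0.746 ✓.

I_D ≈ 1.1 mA, V_DS ≈ 10 V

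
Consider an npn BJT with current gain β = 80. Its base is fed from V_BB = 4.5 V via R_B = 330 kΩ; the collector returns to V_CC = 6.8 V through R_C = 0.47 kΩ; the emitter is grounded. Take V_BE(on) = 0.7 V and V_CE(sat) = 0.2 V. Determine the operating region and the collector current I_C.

active; I_C ≈ 0.92 mA

Assume active. Base-emitter loop: I_B = (V_BB − V_BE)/R_B = (4.5 − 0.7)/330 = 0.0115 mA.
I_C = β·I_B = 80×0.0115 = 0.921 mA.
V_CE = V_CC − I_C·R_C = 6.8 − 0.921×0.47 = 6.37 V > V_CE(sat), so the active-region assumption holds.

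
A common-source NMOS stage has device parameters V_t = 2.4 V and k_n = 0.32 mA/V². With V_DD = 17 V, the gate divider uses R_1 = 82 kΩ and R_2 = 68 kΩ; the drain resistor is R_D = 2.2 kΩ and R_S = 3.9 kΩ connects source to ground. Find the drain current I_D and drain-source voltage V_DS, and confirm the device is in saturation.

V_G = V_DD·R_2/(R_1+R_2) = 17×68/150 = 7.71 V.
Assume saturation: I_D = (k_n/2)(V_GS − V_t)² with V_GS = V_G − I_D·R_S = 7.71 − 3.9·I_D.
Substituting gives 2.43·I_D² − 7.62·I_D + 4.51 = 0, with roots I_D = 0.791 or 2.34 mA.
The root I_D = 2.34 mA gives V_GS = -1.43 V ≤ V_t, so take I_D = 0.791 mA.
Then V_GS = 4.62 V and V_DS = V_DD − I_D(R_D+R_S) = 17 − 0.791×6.1 = 12.2 V.
Saturation requires V_DS ≥ V_GS − V_t = 2.22 V; 12.2 ≥ 2.22 ✓.

I_D ≈ 0.79 mA, V_DS ≈ 12 V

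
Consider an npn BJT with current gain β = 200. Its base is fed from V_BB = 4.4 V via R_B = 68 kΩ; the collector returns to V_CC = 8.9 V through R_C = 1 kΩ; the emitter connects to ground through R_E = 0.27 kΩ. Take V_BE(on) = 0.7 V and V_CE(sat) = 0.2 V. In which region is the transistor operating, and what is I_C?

Assume active. Base-emitter loop: I_B = (V_BB − V_BE)/(R_B + (β+1)R_E) = (4.4 − 0.7)/(68 + 201×0.27) = 0.0303 mA.
I_C = β·I_B = 200×0.0303 = 6.05 mA.
V_CE = V_CC − I_C·R_C − I_E·R_E = 8.9 − 6.05×1 − 6.08×0.27 = 1.21 V > V_CE(sat), so the active-region assumption holds.

active; I_C ≈ 6.1 mA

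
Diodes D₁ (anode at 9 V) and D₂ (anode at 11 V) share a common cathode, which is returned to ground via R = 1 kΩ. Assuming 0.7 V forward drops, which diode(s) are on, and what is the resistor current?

Assume both conduct. Then node N would need to be at both 9−0.7 = 8.3 V and 11−0.7 = 10.3 V, which is impossible.
Assume only D₂ conducts: V_N = 11 − 0.7 = 10.3 V, so I_R = 10.3/1 = 10.3 mA.
Check D₁: its anode-to-cathode voltage is 9 − 10.3 = -1.3 V < 0.7 V, so it is off. The assumption is consistent.

Only D₂ conducts; I_R ≈ 10 mA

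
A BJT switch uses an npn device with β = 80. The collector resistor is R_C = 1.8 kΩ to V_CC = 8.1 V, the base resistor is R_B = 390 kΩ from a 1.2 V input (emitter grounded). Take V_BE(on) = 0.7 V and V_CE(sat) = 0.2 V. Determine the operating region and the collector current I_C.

Assume active. Base-emitter loop: I_B = (V_BB − V_BE)/R_B = (1.2 − 0.7)/390 = 0.00128 mA.
I_C = β·I_B = 80×0.00128 = 0.103 mA.
V_CE = V_CC − I_C·R_C = 8.1 − 0.103×1.8 = 7.92 V > V_CE(sat), so the active-region assumption holds.

active; I_C ≈ 0.1 mA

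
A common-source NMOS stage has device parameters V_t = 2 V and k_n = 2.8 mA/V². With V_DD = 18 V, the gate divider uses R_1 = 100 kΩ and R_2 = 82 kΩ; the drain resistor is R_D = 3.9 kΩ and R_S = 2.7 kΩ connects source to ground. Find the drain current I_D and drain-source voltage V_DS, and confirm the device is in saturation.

I_D ≈ 1.8 mA, V_DS ≈ 5.9 V

V_G = V_DD·R_2/(R_1+R_2) = 18×82/182 = 8.11 V.
Assume saturation: I_D = (k_n/2)(V_GS − V_t)² with V_GS = V_G − I_D·R_S = 8.11 − 2.7·I_D.
Substituting gives 10.2·I_D² − 47.2·I_D + 52.3 = 0, with roots I_D = 1.84 or 2.79 mA.
The root I_D = 2.79 mA gives V_GS = 0.589 V ≤ V_t, so take I_D = 1.84 mA.
Then V_GS = 3.15 V and V_DS = V_DD − I_D(R_D+R_S) = 18 − 1.84×6.6 = 5.87 V.
Saturation requires V_DS ≥ V_GS − V_t = 1.15 V; 5.87 ≥ 1.15 ✓.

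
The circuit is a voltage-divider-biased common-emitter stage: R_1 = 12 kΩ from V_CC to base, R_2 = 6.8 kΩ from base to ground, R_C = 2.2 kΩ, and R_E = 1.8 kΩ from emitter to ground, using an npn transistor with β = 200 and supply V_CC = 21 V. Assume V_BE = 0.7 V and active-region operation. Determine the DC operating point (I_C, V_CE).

Thevenize the base divider: V_Th = V_CC·R_2/(R_1+R_2) = 21×6.8/18.8 = 7.6 V, R_Th = R_1‖R_2 = 4.34 kΩ.
Base-emitter loop: V_Th = I_B·R_Th + V_BE + (β+1)I_B·R_E, so I_B = (7.6 − 0.7) / (4.34 + 201×1.8) = 0.0188 mA.
I_C = β·I_B = 200×0.0188 = 3.77 mA, and I_E = (β+1)I_B = 3.79 mA.
V_CE = V_CC − I_C·R_C − I_E·R_E = 21 − 3.77×2.2 − 3.79×1.8 = 5.9 V.
V_CE = 5.9 V > 0.2 V confirms active-region operation.

I_C ≈ 3.8 mA, V_CE ≈ 5.9 V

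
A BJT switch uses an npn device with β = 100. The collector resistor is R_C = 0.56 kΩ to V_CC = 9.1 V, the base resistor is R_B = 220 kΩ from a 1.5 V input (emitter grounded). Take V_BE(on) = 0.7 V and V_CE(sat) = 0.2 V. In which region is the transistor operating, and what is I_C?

active; I_C ≈ 0.36 mA

Assume active. Base-emitter loop: I_B = (V_BB − V_BE)/R_B = (1.5 − 0.7)/220 = 0.00364 mA.
I_C = β·I_B = 100×0.00364 = 0.364 mA.
V_CE = V_CC − I_C·R_C = 9.1 − 0.364×0.56 = 8.9 V > V_CE(sat), so the active-region assumption holds.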